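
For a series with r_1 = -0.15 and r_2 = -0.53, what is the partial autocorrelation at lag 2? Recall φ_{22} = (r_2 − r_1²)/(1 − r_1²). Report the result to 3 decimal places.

-0.565

φ_{22} = (r_2 − r_1²) / (1 − r_1²)
r_1² = (-0.15)² = 0.0225
Numerator = -0.53 − 0.0225 = -0.5525; denominator = 1 − 0.0225 = 0.9775
φ_{22} = -0.5525 / 0.9775 = -0.565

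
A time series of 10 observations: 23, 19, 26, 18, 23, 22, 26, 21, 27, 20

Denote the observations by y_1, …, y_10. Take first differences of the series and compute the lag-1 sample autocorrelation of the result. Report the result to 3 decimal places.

-0.794

First differences Δy: -4, 7, -8, 5, -1, 4, -5, 6, -7
Mean of differences = -0.3333
Numerator Σ(Δy_t−Δȳ)(Δy_{t+1}−Δȳ) = -222.4444
Denominator Σ(Δy_t−Δȳ)² = 280.0000
r_1(Δy) = -222.4444 / 280.0000 = -0.794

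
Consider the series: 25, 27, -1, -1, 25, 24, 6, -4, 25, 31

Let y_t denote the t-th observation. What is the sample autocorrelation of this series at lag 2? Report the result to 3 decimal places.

Mean ȳ = (25 + 27 − 1 − 1 + 25 + 24 + 6 − 4 + 25 + 31)/10 = 15.7000
Numerator Σ_{t=1}^{8}(y_t−ȳ)(y_{t+2}−ȳ) = -1283.2800
Denominator Σ(y_t−ȳ)² = 1730.1000
r_2 = -1283.2800 / 1730.1000 = -0.742

-0.742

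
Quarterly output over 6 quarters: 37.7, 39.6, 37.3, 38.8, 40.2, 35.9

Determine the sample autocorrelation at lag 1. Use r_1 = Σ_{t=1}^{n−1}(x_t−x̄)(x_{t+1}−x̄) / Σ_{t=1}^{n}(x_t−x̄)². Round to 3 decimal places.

Mean x̄ = (37.7 + 39.6 + 37.3 + 38.8 + 40.2 + 35.9)/6 = 38.2500
Numerator Σ_{t=1}^{5}(x_t−x̄)(x_{t+1}−x̄) = -6.0575
Denominator Σ(x_t−x̄)² = 12.6550
r_1 = -6.0575 / 12.6550 = -0.479

-0.479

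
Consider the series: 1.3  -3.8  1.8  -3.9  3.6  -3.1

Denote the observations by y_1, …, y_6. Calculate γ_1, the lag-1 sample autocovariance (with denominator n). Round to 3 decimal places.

-7.673

Mean ȳ = (1.3 − 3.8 + 1.8 − 3.9 + 3.6 − 3.1)/6 = -0.6833
Deviations: 1.9833, -3.1167, 2.4833, -3.2167, 4.2833, -2.4167
Σ_{t=1}^{5}(y_t−ȳ)(y_{t+1}−ȳ) = -46.0386
γ_1 = -46.0386 / 6 = -7.673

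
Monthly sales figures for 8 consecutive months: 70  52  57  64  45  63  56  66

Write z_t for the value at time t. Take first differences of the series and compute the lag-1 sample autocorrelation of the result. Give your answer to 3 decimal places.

-0.589

First differences Δz: -18, 5, 7, -19, 18, -7, 10
Mean of differences = -0.5714
Numerator Σ(Δz_t−Δz̄)(Δz_{t+1}−Δz̄) = -724.0408
Denominator Σ(Δz_t−Δz̄)² = 1229.7143
r_1(Δz) = -724.0408 / 1229.7143 = -0.589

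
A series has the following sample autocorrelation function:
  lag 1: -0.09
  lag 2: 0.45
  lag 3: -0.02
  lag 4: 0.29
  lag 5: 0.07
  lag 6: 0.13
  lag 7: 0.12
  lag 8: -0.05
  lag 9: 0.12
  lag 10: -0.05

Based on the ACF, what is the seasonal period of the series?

2

The largest autocorrelation is r_2 = 0.45, with a weaker echo at lag 4 (0.29); the remaining lags stay at or below 0.13.
The dominant spike at lag 2 indicates a seasonal period of 2.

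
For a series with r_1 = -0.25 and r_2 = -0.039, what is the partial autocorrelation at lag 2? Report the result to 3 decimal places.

-0.108

φ_{22} = (r_2 − r_1²) / (1 − r_1²)
r_1² = (-0.25)² = 0.0625
Numerator = -0.039 − 0.0625 = -0.1015; denominator = 1 − 0.0625 = 0.9375
φ_{22} = -0.1015 / 0.9375 = -0.108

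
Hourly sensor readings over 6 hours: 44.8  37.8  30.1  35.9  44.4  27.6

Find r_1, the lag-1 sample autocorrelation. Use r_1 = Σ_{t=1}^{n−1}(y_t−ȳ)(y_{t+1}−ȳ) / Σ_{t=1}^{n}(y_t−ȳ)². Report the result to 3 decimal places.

-0.274

Mean ȳ = (44.8 + 37.8 + 30.1 + 35.9 + 44.4 + 27.6)/6 = 36.7667
Deviations from mean: 8.0333, 1.0333, -6.6667, -0.8667, 7.6333, -9.1667
Σ(y_t−ȳ)(y_{t+1}−ȳ) = (8.3011) + (-6.8889) + (5.7778) + (-6.6156) + (-69.9722) = -69.3978
Denominator Σ(y_t−ȳ)² = 253.0933
r_1 = -69.3978 / 253.0933 = -0.274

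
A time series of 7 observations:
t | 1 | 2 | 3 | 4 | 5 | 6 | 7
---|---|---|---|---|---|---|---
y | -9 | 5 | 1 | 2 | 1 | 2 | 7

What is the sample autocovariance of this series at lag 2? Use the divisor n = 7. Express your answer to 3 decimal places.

0.650

Mean ȳ = (-9 + 5 + 1 + 2 + 1 + 2 + 7)/7 = 1.2857
Deviations: -10.2857, 3.7143, -0.2857, 0.7143, -0.2857, 0.7143, 5.7143
Σ_{t=1}^{5}(y_t−ȳ)(y_{t+2}−ȳ) = 4.5510
γ_2 = 4.5510 / 7 = 0.650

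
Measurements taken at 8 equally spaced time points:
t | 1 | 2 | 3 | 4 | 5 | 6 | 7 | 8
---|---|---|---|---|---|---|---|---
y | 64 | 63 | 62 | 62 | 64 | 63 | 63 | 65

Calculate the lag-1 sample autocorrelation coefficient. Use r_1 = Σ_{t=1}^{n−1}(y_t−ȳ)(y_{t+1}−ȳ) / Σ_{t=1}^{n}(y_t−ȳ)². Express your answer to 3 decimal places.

0.025

Mean ȳ = (64 + 63 + 62 + 62 + 64 + 63 + 63 + 65)/8 = 63.2500
Σ(y_t−ȳ)(y_{t+1}−ȳ) = (-0.1875) + (0.3125) + (1.5625) + (-0.9375) + (-0.1875) + (0.0625) + (-0.4375) = 0.1875
Denominator Σ(y_t−ȳ)² = 7.5000
r_1 = 0.1875 / 7.5000 = 0.025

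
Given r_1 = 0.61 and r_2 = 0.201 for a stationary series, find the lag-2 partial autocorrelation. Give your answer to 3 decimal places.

-0.272

φ_{22} = (r_2 − r_1²) / (1 − r_1²)
r_1² = (0.61)² = 0.3721
Numerator = 0.201 − 0.3721 = -0.1711; denominator = 1 − 0.3721 = 0.6279
φ_{22} = -0.1711 / 0.6279 = -0.272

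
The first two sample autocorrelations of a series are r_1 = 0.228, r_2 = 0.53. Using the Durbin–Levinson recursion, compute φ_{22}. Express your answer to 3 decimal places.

0.504

φ_{22} = (r_2 − r_1²) / (1 − r_1²)
r_1² = (0.228)² = 0.051984
Numerator = 0.53 − 0.0520 = 0.4780; denominator = 1 − 0.0520 = 0.9480
φ_{22} = 0.4780 / 0.9480 = 0.504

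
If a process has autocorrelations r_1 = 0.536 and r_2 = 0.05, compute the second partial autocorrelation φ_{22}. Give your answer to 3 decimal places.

φ_{22} = (r_2 − r_1²) / (1 − r_1²)
r_1² = (0.536)² = 0.287296
Numerator = 0.05 − 0.2873 = -0.2373; denominator = 1 − 0.2873 = 0.7127
φ_{22} = -0.2373 / 0.7127 = -0.333

-0.333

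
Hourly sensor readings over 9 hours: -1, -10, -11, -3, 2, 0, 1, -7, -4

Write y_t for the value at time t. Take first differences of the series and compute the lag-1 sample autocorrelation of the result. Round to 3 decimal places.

-0.008

First differences Δy: -9, -1, 8, 5, -2, 1, -8, 3
Mean of differences = -0.3750
Numerator Σ(Δy_t−Δȳ)(Δy_{t+1}−Δȳ) = -2.0156
Denominator Σ(Δy_t−Δȳ)² = 247.8750
r_1(Δy) = -2.0156 / 247.8750 = -0.008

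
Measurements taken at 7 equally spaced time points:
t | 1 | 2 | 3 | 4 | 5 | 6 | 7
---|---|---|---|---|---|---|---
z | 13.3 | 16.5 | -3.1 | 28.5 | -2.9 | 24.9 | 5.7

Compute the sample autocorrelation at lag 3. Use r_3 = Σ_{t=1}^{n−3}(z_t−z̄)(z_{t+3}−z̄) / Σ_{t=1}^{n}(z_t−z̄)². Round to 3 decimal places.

Mean z̄ = (13.3 + 16.5 − 3.1 + 28.5 − 2.9 + 24.9 + 5.7)/7 = 11.8429
Numerator Σ_{t=1}^{4}(z_t−z̄)(z_{t+3}−z̄) = -341.8212
Denominator Σ(z_t−z̄)² = 950.1371
r_3 = -341.8212 / 950.1371 = -0.360

-0.360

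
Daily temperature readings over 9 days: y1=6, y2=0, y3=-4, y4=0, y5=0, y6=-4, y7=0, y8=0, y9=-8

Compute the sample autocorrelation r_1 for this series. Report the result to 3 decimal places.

Mean ȳ = (6 + 0 − 4 + 0 + 0 − 4 + 0 + 0 − 8)/9 = -1.1111
Numerator Σ_{t=1}^{8}(y_t−ȳ)(y_{t+1}−ȳ) = -10.1235
Denominator Σ(y_t−ȳ)² = 120.8889
r_1 = -10.1235 / 120.8889 = -0.084

-0.084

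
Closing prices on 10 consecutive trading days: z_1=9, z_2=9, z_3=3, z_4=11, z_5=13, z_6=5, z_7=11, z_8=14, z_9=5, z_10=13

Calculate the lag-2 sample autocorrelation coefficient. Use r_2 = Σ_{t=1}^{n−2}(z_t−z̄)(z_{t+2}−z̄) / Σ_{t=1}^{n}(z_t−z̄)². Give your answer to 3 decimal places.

-0.250

Mean z̄ = (9 + 9 + 3 + 11 + 13 + 5 + 11 + 14 + 5 + 13)/10 = 9.3000
Numerator Σ_{t=1}^{8}(z_t−z̄)(z_{t+2}−z̄) = -33.0800
Denominator Σ(z_t−z̄)² = 132.1000
r_2 = -33.0800 / 132.1000 = -0.250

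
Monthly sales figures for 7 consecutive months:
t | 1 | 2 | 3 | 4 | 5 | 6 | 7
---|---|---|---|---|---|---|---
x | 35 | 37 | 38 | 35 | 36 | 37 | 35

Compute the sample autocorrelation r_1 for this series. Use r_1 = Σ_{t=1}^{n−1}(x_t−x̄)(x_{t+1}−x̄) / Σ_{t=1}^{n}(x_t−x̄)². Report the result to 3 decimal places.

-0.276

Mean x̄ = (35 + 37 + 38 + 35 + 36 + 37 + 35)/7 = 36.1429
Deviations from mean: -1.1429, 0.8571, 1.8571, -1.1429, -0.1429, 0.8571, -1.1429
Σ(x_t−x̄)(x_{t+1}−x̄) = (-0.9796) + (1.5918) + (-2.1224) + (0.1633) + (-0.1224) + (-0.9796) = -2.4490
Denominator Σ(x_t−x̄)² = 8.8571
r_1 = -2.4490 / 8.8571 = -0.276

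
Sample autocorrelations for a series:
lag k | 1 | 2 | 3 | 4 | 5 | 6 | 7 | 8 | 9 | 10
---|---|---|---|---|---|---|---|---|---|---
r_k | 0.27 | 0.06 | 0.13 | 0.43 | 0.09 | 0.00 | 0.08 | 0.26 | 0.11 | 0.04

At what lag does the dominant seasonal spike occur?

4

The largest autocorrelation is r_4 = 0.43; the remaining lags stay at or below 0.27. The elevated value at lag 1 (0.27), dropping to 0.06 at lag 2, reflects decaying short-term dependence rather than seasonality.
The dominant spike at lag 4 indicates a seasonal period of 4.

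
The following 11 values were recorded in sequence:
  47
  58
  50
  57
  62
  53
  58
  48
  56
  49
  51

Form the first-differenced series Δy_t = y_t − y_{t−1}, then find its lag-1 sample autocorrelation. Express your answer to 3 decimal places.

-0.682

First differences Δy: 11, -8, 7, 5, -9, 5, -10, 8, -7, 2
Mean of differences = 0.4000
Numerator Σ(Δy_t−Δȳ)(Δy_{t+1}−Δȳ) = -395.5600
Denominator Σ(Δy_t−Δȳ)² = 580.4000
r_1(Δy) = -395.5600 / 580.4000 = -0.682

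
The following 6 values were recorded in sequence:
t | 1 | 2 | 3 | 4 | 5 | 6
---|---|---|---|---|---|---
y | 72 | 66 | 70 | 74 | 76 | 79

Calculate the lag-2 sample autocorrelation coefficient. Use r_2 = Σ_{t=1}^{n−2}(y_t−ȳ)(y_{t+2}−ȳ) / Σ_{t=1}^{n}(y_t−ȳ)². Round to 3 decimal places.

Mean ȳ = (72 + 66 + 70 + 74 + 76 + 79)/6 = 72.8333
Σ(y_t−ȳ)(y_{t+2}−ȳ) = (2.3611) + (-7.9722) + (-8.9722) + (7.1944) = -7.3889
Denominator Σ(y_t−ȳ)² = 104.8333
r_2 = -7.3889 / 104.8333 = -0.070

-0.070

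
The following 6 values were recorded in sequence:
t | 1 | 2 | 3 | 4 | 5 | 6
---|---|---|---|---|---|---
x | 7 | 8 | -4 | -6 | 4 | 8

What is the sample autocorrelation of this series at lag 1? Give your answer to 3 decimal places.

Mean x̄ = (7 + 8 − 4 − 6 + 4 + 8)/6 = 2.8333
Deviations from mean: 4.1667, 5.1667, -6.8333, -8.8333, 1.1667, 5.1667
Σ(x_t−x̄)(x_{t+1}−x̄) = (21.5278) + (-35.3056) + (60.3611) + (-10.3056) + (6.0278) = 42.3056
Denominator Σ(x_t−x̄)² = 196.8333
r_1 = 42.3056 / 196.8333 = 0.215

0.215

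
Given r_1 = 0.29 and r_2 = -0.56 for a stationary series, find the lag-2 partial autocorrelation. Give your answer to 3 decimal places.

-0.703

φ_{22} = (r_2 − r_1²) / (1 − r_1²)
r_1² = (0.29)² = 0.0841
Numerator = -0.56 − 0.0841 = -0.6441; denominator = 1 − 0.0841 = 0.9159
φ_{22} = -0.6441 / 0.9159 = -0.703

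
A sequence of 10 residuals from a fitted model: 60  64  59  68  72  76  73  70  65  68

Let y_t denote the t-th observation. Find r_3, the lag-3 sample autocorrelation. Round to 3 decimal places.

-0.348

Mean ȳ = (60 + 64 + 59 + 68 + 72 + 76 + 73 + 70 + 65 + 68)/10 = 67.5000
Σ(y_t−ȳ)(y_{t+3}−ȳ) = (-3.7500) + (-15.7500) + (-72.2500) + (2.7500) + (11.2500) + (-21.2500) + (2.7500) = -96.2500
Denominator Σ(y_t−ȳ)² = 276.5000
r_3 = -96.2500 / 276.5000 = -0.348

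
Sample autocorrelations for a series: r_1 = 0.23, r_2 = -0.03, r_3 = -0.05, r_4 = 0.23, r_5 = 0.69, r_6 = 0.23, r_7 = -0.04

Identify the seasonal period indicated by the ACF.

5

The largest autocorrelation is r_5 = 0.69; the remaining lags stay at or below 0.23.
The dominant spike at lag 5 indicates a seasonal period of 5.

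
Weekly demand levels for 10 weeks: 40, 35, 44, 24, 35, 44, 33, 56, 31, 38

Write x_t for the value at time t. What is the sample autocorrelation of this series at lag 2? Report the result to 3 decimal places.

Mean x̄ = (40 + 35 + 44 + 24 + 35 + 44 + 33 + 56 + 31 + 38)/10 = 38.0000
Numerator Σ_{t=1}^{8}(x_t−x̄)(x_{t+2}−x̄) = 110.0000
Denominator Σ(x_t−x̄)² = 688.0000
r_2 = 110.0000 / 688.0000 = 0.160

0.160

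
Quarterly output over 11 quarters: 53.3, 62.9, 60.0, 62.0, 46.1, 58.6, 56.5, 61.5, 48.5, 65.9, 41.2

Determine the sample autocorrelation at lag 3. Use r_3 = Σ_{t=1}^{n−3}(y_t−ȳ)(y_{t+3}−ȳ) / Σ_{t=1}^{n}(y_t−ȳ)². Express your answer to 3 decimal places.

Mean ȳ = (53.3 + 62.9 + 60.0 + 62.0 + 46.1 + 58.6 + 56.5 + 61.5 + 48.5 + 65.9 + 41.2)/11 = 56.0455
Numerator Σ_{t=1}^{8}(y_t−ȳ)(y_{t+3}−ȳ) = -221.7298
Denominator Σ(y_t−ȳ)² = 615.4473
r_3 = -221.7298 / 615.4473 = -0.360

-0.360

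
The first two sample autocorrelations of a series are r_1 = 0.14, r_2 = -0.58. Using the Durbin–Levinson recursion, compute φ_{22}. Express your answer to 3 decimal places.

φ_{22} = (r_2 − r_1²) / (1 − r_1²)
r_1² = (0.14)² = 0.0196
Numerator = -0.58 − 0.0196 = -0.5996; denominator = 1 − 0.0196 = 0.9804
φ_{22} = -0.5996 / 0.9804 = -0.612

-0.612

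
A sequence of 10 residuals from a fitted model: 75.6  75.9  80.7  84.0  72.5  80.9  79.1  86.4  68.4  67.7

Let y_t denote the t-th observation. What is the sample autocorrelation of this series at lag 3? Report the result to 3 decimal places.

Mean ȳ = (75.6 + 75.9 + 80.7 + 84.0 + 72.5 + 80.9 + 79.1 + 86.4 + 68.4 + 67.7)/10 = 77.1200
Σ(y_t−ȳ)(y_{t+3}−ȳ) = (-10.4576) + (5.6364) + (13.5324) + (13.6224) + (-42.8736) + (-32.9616) + (-18.6516) = -72.1532
Denominator Σ(y_t−ȳ)² = 354.3960
r_3 = -72.1532 / 354.3960 = -0.204

-0.204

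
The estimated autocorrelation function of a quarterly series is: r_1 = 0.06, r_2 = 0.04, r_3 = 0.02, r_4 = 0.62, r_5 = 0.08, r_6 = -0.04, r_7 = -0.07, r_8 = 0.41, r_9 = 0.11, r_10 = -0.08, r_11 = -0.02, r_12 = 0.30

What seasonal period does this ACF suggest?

4

The largest autocorrelation is r_4 = 0.62, with weaker echoes at lags 8 (0.41) and 12 (0.30); the remaining lags stay at or below 0.11.
The dominant spike at lag 4 indicates a seasonal period of 4.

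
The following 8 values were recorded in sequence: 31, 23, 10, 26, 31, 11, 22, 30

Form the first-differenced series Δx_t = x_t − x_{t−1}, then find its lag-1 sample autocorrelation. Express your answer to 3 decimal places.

First differences Δx: -8, -13, 16, 5, -20, 11, 8
Mean of differences = -0.1429
Numerator Σ(Δx_t−Δx̄)(Δx_{t+1}−Δx̄) = -256.1633
Denominator Σ(Δx_t−Δx̄)² = 1098.8571
r_1(Δx) = -256.1633 / 1098.8571 = -0.233

-0.233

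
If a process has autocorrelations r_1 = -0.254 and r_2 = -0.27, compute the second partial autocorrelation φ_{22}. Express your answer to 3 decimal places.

-0.358

φ_{22} = (r_2 − r_1²) / (1 − r_1²)
r_1² = (-0.254)² = 0.064516
Numerator = -0.27 − 0.0645 = -0.3345; denominator = 1 − 0.0645 = 0.9355
φ_{22} = -0.3345 / 0.9355 = -0.358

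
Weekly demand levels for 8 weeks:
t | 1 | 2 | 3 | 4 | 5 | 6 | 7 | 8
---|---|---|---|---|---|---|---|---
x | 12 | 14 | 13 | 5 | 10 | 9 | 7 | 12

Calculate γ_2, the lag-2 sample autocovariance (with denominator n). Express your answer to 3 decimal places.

-1.297

Mean x̄ = (12 + 14 + 13 + 5 + 10 + 9 + 7 + 12)/8 = 10.2500
Σ_{t=1}^{6}(x_t−x̄)(x_{t+2}−x̄) = -10.3750
γ_2 = -10.3750 / 8 = -1.297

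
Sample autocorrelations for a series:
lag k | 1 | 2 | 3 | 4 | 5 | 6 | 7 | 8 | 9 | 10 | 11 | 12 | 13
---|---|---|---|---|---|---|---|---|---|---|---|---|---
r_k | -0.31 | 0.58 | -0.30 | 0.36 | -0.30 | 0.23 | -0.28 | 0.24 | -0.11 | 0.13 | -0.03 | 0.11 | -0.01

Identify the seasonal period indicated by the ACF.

2

The largest autocorrelation is r_2 = 0.58, with weaker echoes at lags 4 (0.36), 6 (0.23) and 8 (0.24); the remaining lags stay at or below 0.13.
The dominant spike at lag 2 indicates a seasonal period of 2.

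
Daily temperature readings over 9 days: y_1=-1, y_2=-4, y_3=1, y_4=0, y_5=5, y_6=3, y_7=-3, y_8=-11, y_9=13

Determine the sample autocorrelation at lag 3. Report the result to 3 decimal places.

-0.103

Mean ȳ = (-1 − 4 + 1 + 0 + 5 + 3 − 3 − 11 + 13)/9 = 0.3333
Σ(y_t−ȳ)(y_{t+3}−ȳ) = (0.4444) + (-20.2222) + (1.7778) + (1.1111) + (-52.8889) + (33.7778) = -36.0000
Denominator Σ(y_t−ȳ)² = 350.0000
r_3 = -36.0000 / 350.0000 = -0.103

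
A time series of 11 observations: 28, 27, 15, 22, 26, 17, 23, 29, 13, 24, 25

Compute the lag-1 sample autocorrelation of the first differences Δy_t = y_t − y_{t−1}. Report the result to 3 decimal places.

First differences Δy: -1, -12, 7, 4, -9, 6, 6, -16, 11, 1
Mean of differences = -0.3000
Numerator Σ(Δy_t−Δȳ)(Δy_{t+1}−Δȳ) = -359.9900
Denominator Σ(Δy_t−Δȳ)² = 740.1000
r_1(Δy) = -359.9900 / 740.1000 = -0.486

-0.486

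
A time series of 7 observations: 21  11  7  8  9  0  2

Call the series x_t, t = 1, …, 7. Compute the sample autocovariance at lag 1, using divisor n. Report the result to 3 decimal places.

Mean x̄ = (21 + 11 + 7 + 8 + 9 + 0 + 2)/7 = 8.2857
Deviations: 12.7143, 2.7143, -1.2857, -0.2857, 0.7143, -8.2857, -6.2857
Σ_{t=1}^{6}(x_t−x̄)(x_{t+1}−x̄) = 77.3469
γ_1 = 77.3469 / 7 = 11.050

11.050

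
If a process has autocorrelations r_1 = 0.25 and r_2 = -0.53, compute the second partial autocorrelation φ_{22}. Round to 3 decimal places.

-0.632

φ_{22} = (r_2 − r_1²) / (1 − r_1²)
r_1² = (0.25)² = 0.0625
Numerator = -0.53 − 0.0625 = -0.5925; denominator = 1 − 0.0625 = 0.9375
φ_{22} = -0.5925 / 0.9375 = -0.632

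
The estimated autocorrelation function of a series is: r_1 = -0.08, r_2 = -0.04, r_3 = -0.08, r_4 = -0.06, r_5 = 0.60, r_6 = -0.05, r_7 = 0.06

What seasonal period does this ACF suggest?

The largest autocorrelation is r_5 = 0.60; the remaining lags stay at or below 0.06.
The dominant spike at lag 5 indicates a seasonal period of 5.

5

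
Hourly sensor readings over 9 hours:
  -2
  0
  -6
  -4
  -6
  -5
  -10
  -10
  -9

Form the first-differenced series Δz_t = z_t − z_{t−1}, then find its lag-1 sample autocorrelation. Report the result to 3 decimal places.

First differences Δz: 2, -6, 2, -2, 1, -5, 0, 1
Mean of differences = -0.8750
Numerator Σ(Δz_t−Δz̄)(Δz_{t+1}−Δz̄) = -44.5156
Denominator Σ(Δz_t−Δz̄)² = 68.8750
r_1(Δz) = -44.5156 / 68.8750 = -0.646

-0.646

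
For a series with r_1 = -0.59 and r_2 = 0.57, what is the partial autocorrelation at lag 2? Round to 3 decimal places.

φ_{22} = (r_2 − r_1²) / (1 − r_1²)
r_1² = (-0.59)² = 0.3481
Numerator = 0.57 − 0.3481 = 0.2219; denominator = 1 − 0.3481 = 0.6519
φ_{22} = 0.2219 / 0.6519 = 0.340

0.340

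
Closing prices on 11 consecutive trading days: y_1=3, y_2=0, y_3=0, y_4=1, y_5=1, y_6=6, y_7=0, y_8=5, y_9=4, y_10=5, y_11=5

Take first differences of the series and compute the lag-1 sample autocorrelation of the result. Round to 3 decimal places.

First differences Δy: -3, 0, 1, 0, 5, -6, 5, -1, 1, 0
Mean of differences = 0.2000
Numerator Σ(Δy_t−Δȳ)(Δy_{t+1}−Δȳ) = -67.0400
Denominator Σ(Δy_t−Δȳ)² = 97.6000
r_1(Δy) = -67.0400 / 97.6000 = -0.687

-0.687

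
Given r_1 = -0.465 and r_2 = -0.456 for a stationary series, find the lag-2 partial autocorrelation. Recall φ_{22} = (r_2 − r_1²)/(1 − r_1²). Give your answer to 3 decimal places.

-0.858

φ_{22} = (r_2 − r_1²) / (1 − r_1²)
r_1² = (-0.465)² = 0.216225
Numerator = -0.456 − 0.2162 = -0.6722; denominator = 1 − 0.2162 = 0.7838
φ_{22} = -0.6722 / 0.7838 = -0.858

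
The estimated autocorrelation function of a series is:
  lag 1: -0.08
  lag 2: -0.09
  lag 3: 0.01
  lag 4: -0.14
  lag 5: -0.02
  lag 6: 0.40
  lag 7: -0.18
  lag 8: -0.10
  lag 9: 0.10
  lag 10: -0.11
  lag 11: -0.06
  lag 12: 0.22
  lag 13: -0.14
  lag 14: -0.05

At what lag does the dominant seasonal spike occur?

6

The largest autocorrelation is r_6 = 0.40, with a weaker echo at lag 12 (0.22); the remaining lags stay at or below 0.10.
The dominant spike at lag 6 indicates a seasonal period of 6.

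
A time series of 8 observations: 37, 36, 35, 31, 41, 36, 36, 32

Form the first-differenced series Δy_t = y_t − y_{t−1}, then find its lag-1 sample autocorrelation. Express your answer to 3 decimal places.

-0.550

First differences Δy: -1, -1, -4, 10, -5, 0, -4
Mean of differences = -0.7143
Numerator Σ(Δy_t−Δȳ)(Δy_{t+1}−Δȳ) = -85.5102
Denominator Σ(Δy_t−Δȳ)² = 155.4286
r_1(Δy) = -85.5102 / 155.4286 = -0.550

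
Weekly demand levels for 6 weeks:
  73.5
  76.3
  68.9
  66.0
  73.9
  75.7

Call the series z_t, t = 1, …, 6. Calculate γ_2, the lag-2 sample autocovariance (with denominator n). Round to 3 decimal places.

-9.224

Mean z̄ = (73.5 + 76.3 + 68.9 + 66.0 + 73.9 + 75.7)/6 = 72.3833
Deviations: 1.1167, 3.9167, -3.4833, -6.3833, 1.5167, 3.3167
Σ_{t=1}^{4}(z_t−z̄)(z_{t+2}−z̄) = -55.3456
γ_2 = -55.3456 / 6 = -9.224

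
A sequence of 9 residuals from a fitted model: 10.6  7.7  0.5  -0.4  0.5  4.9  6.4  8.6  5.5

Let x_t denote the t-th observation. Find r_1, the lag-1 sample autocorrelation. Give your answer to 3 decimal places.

0.471

Mean x̄ = (10.6 + 7.7 + 0.5 − 0.4 + 0.5 + 4.9 + 6.4 + 8.6 + 5.5)/9 = 4.9222
Numerator Σ_{t=1}^{8}(x_t−x̄)(x_{t+1}−x̄) = 58.1851
Denominator Σ(x_t−x̄)² = 123.4356
r_1 = 58.1851 / 123.4356 = 0.471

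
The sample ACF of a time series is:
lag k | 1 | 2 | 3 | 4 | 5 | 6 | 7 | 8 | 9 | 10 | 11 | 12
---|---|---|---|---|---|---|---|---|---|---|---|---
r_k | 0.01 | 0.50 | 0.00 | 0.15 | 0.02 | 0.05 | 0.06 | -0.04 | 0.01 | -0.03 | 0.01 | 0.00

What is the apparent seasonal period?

2

The largest autocorrelation is r_2 = 0.50, with a weaker echo at lag 4 (0.15); the remaining lags stay at or below 0.06.
The dominant spike at lag 2 indicates a seasonal period of 2.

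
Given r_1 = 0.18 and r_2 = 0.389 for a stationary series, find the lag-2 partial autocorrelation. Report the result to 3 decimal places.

0.369

φ_{22} = (r_2 − r_1²) / (1 − r_1²)
r_1² = (0.18)² = 0.0324
Numerator = 0.389 − 0.0324 = 0.3566; denominator = 1 − 0.0324 = 0.9676
φ_{22} = 0.3566 / 0.9676 = 0.369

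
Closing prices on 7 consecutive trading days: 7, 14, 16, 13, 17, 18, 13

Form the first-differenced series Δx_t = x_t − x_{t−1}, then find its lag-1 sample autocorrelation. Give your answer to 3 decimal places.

First differences Δx: 7, 2, -3, 4, 1, -5
Mean of differences = 1.0000
Numerator Σ(Δx_t−Δx̄)(Δx_{t+1}−Δx̄) = -10.0000
Denominator Σ(Δx_t−Δx̄)² = 98.0000
r_1(Δx) = -10.0000 / 98.0000 = -0.102

-0.102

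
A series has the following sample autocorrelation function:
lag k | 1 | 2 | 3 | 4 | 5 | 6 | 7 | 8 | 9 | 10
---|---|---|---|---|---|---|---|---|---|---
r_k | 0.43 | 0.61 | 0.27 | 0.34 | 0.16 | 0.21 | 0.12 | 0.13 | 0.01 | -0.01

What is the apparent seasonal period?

The largest autocorrelation is r_2 = 0.61; the remaining lags stay at or below 0.43.
The dominant spike at lag 2 indicates a seasonal period of 2.

2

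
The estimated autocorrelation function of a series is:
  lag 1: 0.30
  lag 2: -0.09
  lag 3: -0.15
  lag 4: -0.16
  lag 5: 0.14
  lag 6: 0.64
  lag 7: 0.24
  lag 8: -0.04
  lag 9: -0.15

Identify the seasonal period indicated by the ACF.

6

The largest autocorrelation is r_6 = 0.64; the remaining lags stay at or below 0.30.
The dominant spike at lag 6 indicates a seasonal period of 6.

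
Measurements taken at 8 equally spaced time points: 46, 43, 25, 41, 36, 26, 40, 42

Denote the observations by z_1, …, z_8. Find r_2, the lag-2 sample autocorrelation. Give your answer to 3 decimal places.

-0.386

Mean z̄ = (46 + 43 + 25 + 41 + 36 + 26 + 40 + 42)/8 = 37.3750
Numerator Σ_{t=1}^{6}(z_t−z̄)(z_{t+2}−z̄) = -166.7813
Denominator Σ(z_t−z̄)² = 431.8750
r_2 = -166.7813 / 431.8750 = -0.386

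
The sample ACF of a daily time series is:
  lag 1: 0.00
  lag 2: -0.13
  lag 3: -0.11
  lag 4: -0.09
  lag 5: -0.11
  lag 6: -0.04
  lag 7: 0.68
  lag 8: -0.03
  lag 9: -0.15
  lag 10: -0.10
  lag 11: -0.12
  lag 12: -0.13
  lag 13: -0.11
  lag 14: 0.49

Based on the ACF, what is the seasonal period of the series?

The largest autocorrelation is r_7 = 0.68, with a weaker echo at lag 14 (0.49); the remaining lags stay at or below 0.00.
The dominant spike at lag 7 indicates a seasonal period of 7.

7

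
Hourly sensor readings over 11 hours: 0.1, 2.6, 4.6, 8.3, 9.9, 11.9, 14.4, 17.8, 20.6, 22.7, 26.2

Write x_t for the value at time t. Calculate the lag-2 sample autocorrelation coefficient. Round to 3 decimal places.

Mean x̄ = (0.1 + 2.6 + 4.6 + 8.3 + 9.9 + 11.9 + 14.4 + 17.8 + 20.6 + 22.7 + 26.2)/11 = 12.6455
Numerator Σ_{t=1}^{9}(x_t−x̄)(x_{t+2}−x̄) = 334.8577
Denominator Σ(x_t−x̄)² = 727.7473
r_2 = 334.8577 / 727.7473 = 0.460

0.460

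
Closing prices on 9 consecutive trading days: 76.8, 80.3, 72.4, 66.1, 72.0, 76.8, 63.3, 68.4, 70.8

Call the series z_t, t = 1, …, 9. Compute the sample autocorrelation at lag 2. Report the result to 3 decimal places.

Mean z̄ = (76.8 + 80.3 + 72.4 + 66.1 + 72.0 + 76.8 + 63.3 + 68.4 + 70.8)/9 = 71.8778
Numerator Σ_{t=1}^{7}(z_t−z̄)(z_{t+2}−z̄) = -83.3888
Denominator Σ(z_t−z̄)² = 239.8956
r_2 = -83.3888 / 239.8956 = -0.348

-0.348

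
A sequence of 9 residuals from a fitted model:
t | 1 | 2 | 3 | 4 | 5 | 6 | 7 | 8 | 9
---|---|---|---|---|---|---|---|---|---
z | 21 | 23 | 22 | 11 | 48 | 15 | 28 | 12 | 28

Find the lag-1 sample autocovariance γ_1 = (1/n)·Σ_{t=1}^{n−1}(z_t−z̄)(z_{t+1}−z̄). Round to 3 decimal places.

Mean z̄ = (21 + 23 + 22 + 11 + 48 + 15 + 28 + 12 + 28)/9 = 23.1111
Σ_{t=1}^{8}(z_t−z̄)(z_{t+1}−z̄) = -637.7901
γ_1 = -637.7901 / 9 = -70.866

-70.866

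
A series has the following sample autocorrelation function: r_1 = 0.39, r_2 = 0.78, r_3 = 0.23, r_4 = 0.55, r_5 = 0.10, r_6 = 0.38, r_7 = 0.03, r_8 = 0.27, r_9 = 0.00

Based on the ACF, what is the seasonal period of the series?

2

The largest autocorrelation is r_2 = 0.78, with a weaker echo at lag 4 (0.55); the remaining lags stay at or below 0.39.
The dominant spike at lag 2 indicates a seasonal period of 2.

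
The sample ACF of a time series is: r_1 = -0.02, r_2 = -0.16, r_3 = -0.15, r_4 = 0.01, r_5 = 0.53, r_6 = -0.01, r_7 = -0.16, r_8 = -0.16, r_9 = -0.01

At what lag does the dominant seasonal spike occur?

5

The largest autocorrelation is r_5 = 0.53; the remaining lags stay at or below 0.01.
The dominant spike at lag 5 indicates a seasonal period of 5.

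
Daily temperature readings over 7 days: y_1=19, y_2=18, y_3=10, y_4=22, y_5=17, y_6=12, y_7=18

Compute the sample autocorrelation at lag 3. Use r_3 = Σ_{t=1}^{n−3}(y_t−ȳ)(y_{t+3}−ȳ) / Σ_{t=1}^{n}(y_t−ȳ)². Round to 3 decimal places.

0.497

Mean ȳ = (19 + 18 + 10 + 22 + 17 + 12 + 18)/7 = 16.5714
Deviations from mean: 2.4286, 1.4286, -6.5714, 5.4286, 0.4286, -4.5714, 1.4286
Numerator Σ_{t=1}^{4}(y_t−ȳ)(y_{t+3}−ȳ) = 51.5918
Denominator Σ(y_t−ȳ)² = 103.7143
r_3 = 51.5918 / 103.7143 = 0.497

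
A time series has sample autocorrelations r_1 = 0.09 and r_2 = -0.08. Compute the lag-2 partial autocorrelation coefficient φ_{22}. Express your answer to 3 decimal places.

φ_{22} = (r_2 − r_1²) / (1 − r_1²)
r_1² = (0.09)² = 0.0081
Numerator = -0.08 − 0.0081 = -0.0881; denominator = 1 − 0.0081 = 0.9919
φ_{22} = -0.0881 / 0.9919 = -0.089

-0.089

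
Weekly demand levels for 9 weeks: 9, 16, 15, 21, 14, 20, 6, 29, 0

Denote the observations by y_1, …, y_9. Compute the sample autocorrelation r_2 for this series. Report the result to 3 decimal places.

0.418

Mean ȳ = (9 + 16 + 15 + 21 + 14 + 20 + 6 + 29 + 0)/9 = 14.4444
Numerator Σ_{t=1}^{7}(y_t−ȳ)(y_{t+2}−ȳ) = 249.9383
Denominator Σ(y_t−ȳ)² = 598.2222
r_2 = 249.9383 / 598.2222 = 0.418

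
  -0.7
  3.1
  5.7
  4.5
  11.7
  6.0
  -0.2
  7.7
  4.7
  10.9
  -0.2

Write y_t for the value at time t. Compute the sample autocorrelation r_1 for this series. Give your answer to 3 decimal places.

Mean ȳ = (-0.7 + 3.1 + 5.7 + 4.5 + 11.7 + 6.0 − 0.2 + 7.7 + 4.7 + 10.9 − 0.2)/11 = 4.8364
Numerator Σ_{t=1}^{10}(y_t−ȳ)(y_{t+1}−ȳ) = -38.5377
Denominator Σ(y_t−ȳ)² = 178.7055
r_1 = -38.5377 / 178.7055 = -0.216

-0.216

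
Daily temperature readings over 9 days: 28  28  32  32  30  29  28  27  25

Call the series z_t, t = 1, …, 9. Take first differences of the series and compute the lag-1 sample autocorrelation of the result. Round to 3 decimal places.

0.212

First differences Δz: 0, 4, 0, -2, -1, -1, -1, -2
Mean of differences = -0.3750
Numerator Σ(Δz_t−Δz̄)(Δz_{t+1}−Δz̄) = 5.4844
Denominator Σ(Δz_t−Δz̄)² = 25.8750
r_1(Δz) = 5.4844 / 25.8750 = 0.212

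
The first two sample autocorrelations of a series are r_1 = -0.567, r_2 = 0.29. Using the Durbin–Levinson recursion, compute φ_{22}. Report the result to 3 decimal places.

φ_{22} = (r_2 − r_1²) / (1 − r_1²)
r_1² = (-0.567)² = 0.321489
Numerator = 0.29 − 0.3215 = -0.0315; denominator = 1 − 0.3215 = 0.6785
φ_{22} = -0.0315 / 0.6785 = -0.046

-0.046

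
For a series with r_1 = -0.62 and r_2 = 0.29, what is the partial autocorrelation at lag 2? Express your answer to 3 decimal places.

-0.153

φ_{22} = (r_2 − r_1²) / (1 − r_1²)
r_1² = (-0.62)² = 0.3844
Numerator = 0.29 − 0.3844 = -0.0944; denominator = 1 − 0.3844 = 0.6156
φ_{22} = -0.0944 / 0.6156 = -0.153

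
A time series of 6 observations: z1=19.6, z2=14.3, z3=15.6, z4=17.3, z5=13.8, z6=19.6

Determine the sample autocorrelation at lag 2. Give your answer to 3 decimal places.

0.009

Mean z̄ = (19.6 + 14.3 + 15.6 + 17.3 + 13.8 + 19.6)/6 = 16.7000
Σ(z_t−z̄)(z_{t+2}−z̄) = (-3.1900) + (-1.4400) + (3.1900) + (1.7400) = 0.3000
Denominator Σ(z_t−z̄)² = 32.5600
r_2 = 0.3000 / 32.5600 = 0.009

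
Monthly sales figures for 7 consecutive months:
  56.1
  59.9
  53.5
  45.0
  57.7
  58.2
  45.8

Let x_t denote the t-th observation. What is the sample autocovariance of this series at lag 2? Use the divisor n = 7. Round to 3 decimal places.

-17.966

Mean x̄ = (56.1 + 59.9 + 53.5 + 45.0 + 57.7 + 58.2 + 45.8)/7 = 53.7429
Deviations: 2.3571, 6.1571, -0.2429, -8.7429, 3.9571, 4.4571, -7.9429
Σ_{t=1}^{5}(x_t−x̄)(x_{t+2}−x̄) = -125.7637
γ_2 = -125.7637 / 7 = -17.966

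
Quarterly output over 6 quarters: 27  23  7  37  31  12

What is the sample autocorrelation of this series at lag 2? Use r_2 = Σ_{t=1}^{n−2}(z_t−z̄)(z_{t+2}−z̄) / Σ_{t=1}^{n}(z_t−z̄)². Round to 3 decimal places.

-0.531

Mean z̄ = (27 + 23 + 7 + 37 + 31 + 12)/6 = 22.8333
Numerator Σ_{t=1}^{4}(z_t−z̄)(z_{t+2}−z̄) = -346.3889
Denominator Σ(z_t−z̄)² = 652.8333
r_2 = -346.3889 / 652.8333 = -0.531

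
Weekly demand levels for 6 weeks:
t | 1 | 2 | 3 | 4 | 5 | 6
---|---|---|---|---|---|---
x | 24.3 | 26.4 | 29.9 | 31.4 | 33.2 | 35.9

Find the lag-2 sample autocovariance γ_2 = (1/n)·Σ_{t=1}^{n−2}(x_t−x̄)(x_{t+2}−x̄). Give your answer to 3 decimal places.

0.527

Mean x̄ = (24.3 + 26.4 + 29.9 + 31.4 + 33.2 + 35.9)/6 = 30.1833
Deviations: -5.8833, -3.7833, -0.2833, 1.2167, 3.0167, 5.7167
Σ_{t=1}^{4}(x_t−x̄)(x_{t+2}−x̄) = 3.1644
γ_2 = 3.1644 / 6 = 0.527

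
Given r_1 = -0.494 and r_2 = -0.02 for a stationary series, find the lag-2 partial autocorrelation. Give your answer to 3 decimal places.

-0.349

φ_{22} = (r_2 − r_1²) / (1 − r_1²)
r_1² = (-0.494)² = 0.244036
Numerator = -0.02 − 0.2440 = -0.2640; denominator = 1 − 0.2440 = 0.7560
φ_{22} = -0.2640 / 0.7560 = -0.349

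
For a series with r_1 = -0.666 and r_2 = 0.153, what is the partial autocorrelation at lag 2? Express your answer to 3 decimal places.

-0.522

φ_{22} = (r_2 − r_1²) / (1 − r_1²)
r_1² = (-0.666)² = 0.443556
Numerator = 0.153 − 0.4436 = -0.2906; denominator = 1 − 0.4436 = 0.5564
φ_{22} = -0.2906 / 0.5564 = -0.522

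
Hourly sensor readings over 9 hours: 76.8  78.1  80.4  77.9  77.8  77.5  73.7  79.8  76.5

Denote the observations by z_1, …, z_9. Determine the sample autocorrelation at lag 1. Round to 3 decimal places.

-0.290

Mean z̄ = (76.8 + 78.1 + 80.4 + 77.9 + 77.8 + 77.5 + 73.7 + 79.8 + 76.5)/9 = 77.6111
Numerator Σ_{t=1}^{8}(z_t−z̄)(z_{t+1}−z̄) = -8.7523
Denominator Σ(z_t−z̄)² = 30.1289
r_1 = -8.7523 / 30.1289 = -0.290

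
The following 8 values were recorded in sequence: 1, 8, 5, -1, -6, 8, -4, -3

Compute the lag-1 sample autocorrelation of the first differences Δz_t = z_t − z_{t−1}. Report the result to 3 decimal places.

First differences Δz: 7, -3, -6, -5, 14, -12, 1
Mean of differences = -0.5714
Numerator Σ(Δz_t−Δz̄)(Δz_{t+1}−Δz̄) = -230.1837
Denominator Σ(Δz_t−Δz̄)² = 457.7143
r_1(Δz) = -230.1837 / 457.7143 = -0.503

-0.503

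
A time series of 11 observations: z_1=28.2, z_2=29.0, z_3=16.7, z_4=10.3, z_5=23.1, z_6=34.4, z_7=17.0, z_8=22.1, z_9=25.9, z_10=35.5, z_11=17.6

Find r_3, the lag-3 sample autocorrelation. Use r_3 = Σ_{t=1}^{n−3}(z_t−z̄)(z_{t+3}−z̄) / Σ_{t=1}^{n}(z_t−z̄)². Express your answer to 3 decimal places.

-0.152

Mean z̄ = (28.2 + 29.0 + 16.7 + 10.3 + 23.1 + 34.4 + 17.0 + 22.1 + 25.9 + 35.5 + 17.6)/11 = 23.6182
Numerator Σ_{t=1}^{8}(z_t−z̄)(z_{t+3}−z̄) = -94.3692
Denominator Σ(z_t−z̄)² = 620.4164
r_3 = -94.3692 / 620.4164 = -0.152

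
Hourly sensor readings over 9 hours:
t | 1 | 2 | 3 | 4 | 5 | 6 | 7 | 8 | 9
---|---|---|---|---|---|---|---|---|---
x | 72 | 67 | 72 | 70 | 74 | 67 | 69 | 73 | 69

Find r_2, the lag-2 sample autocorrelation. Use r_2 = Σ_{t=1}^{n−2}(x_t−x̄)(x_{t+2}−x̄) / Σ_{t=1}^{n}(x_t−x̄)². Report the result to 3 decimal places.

Mean x̄ = (72 + 67 + 72 + 70 + 74 + 67 + 69 + 73 + 69)/9 = 70.3333
Σ(x_t−x̄)(x_{t+2}−x̄) = (2.7778) + (1.1111) + (6.1111) + (1.1111) + (-4.8889) + (-8.8889) + (1.7778) = -0.8889
Denominator Σ(x_t−x̄)² = 52.0000
r_2 = -0.8889 / 52.0000 = -0.017

-0.017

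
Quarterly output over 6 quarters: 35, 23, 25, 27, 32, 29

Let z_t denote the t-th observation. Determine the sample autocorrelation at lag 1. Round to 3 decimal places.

-0.148

Mean z̄ = (35 + 23 + 25 + 27 + 32 + 29)/6 = 28.5000
Deviations from mean: 6.5000, -5.5000, -3.5000, -1.5000, 3.5000, 0.5000
Σ(z_t−z̄)(z_{t+1}−z̄) = (-35.7500) + (19.2500) + (5.2500) + (-5.2500) + (1.7500) = -14.7500
Denominator Σ(z_t−z̄)² = 99.5000
r_1 = -14.7500 / 99.5000 = -0.148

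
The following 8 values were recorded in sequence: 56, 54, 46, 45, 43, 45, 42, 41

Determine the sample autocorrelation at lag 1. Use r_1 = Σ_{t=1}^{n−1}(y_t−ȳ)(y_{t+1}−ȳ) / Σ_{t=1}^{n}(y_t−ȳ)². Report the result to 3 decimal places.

Mean ȳ = (56 + 54 + 46 + 45 + 43 + 45 + 42 + 41)/8 = 46.5000
Σ(y_t−ȳ)(y_{t+1}−ȳ) = (71.2500) + (-3.7500) + (0.7500) + (5.2500) + (5.2500) + (6.7500) + (24.7500) = 110.2500
Denominator Σ(y_t−ȳ)² = 214.0000
r_1 = 110.2500 / 214.0000 = 0.515

0.515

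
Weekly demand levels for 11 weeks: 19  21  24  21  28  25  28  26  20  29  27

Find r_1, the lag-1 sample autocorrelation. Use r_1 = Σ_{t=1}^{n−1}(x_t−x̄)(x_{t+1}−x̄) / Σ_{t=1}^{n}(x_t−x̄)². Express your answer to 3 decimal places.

Mean x̄ = (19 + 21 + 24 + 21 + 28 + 25 + 28 + 26 + 20 + 29 + 27)/11 = 24.3636
Numerator Σ_{t=1}^{10}(x_t−x̄)(x_{t+1}−x̄) = 3.6860
Denominator Σ(x_t−x̄)² = 128.5455
r_1 = 3.6860 / 128.5455 = 0.029

0.029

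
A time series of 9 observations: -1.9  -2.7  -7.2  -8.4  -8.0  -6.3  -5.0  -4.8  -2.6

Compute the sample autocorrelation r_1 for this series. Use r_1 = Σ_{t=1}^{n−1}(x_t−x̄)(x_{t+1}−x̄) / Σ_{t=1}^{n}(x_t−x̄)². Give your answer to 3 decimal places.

Mean x̄ = (-1.9 − 2.7 − 7.2 − 8.4 − 8.0 − 6.3 − 5.0 − 4.8 − 2.6)/9 = -5.2111
Numerator Σ_{t=1}^{8}(x_t−x̄)(x_{t+1}−x̄) = 22.5232
Denominator Σ(x_t−x̄)² = 47.3889
r_1 = 22.5232 / 47.3889 = 0.475

0.475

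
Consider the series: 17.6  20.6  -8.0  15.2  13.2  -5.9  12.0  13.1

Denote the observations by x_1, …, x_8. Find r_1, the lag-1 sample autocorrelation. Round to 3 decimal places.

Mean x̄ = (17.6 + 20.6 − 8.0 + 15.2 + 13.2 − 5.9 + 12.0 + 13.1)/8 = 9.7250
Σ(x_t−x̄)(x_{t+1}−x̄) = (85.6406) + (-192.7594) + (-97.0444) + (19.0256) + (-54.2969) + (-35.5469) + (7.6781) = -267.3031
Denominator Σ(x_t−x̄)² = 797.2150
r_1 = -267.3031 / 797.2150 = -0.335

-0.335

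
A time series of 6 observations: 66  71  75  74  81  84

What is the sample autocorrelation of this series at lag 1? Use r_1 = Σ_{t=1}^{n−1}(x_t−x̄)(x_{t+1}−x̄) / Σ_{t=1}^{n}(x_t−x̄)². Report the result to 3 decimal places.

0.390

Mean x̄ = (66 + 71 + 75 + 74 + 81 + 84)/6 = 75.1667
Deviations from mean: -9.1667, -4.1667, -0.1667, -1.1667, 5.8333, 8.8333
Σ(x_t−x̄)(x_{t+1}−x̄) = (38.1944) + (0.6944) + (0.1944) + (-6.8056) + (51.5278) = 83.8056
Denominator Σ(x_t−x̄)² = 214.8333
r_1 = 83.8056 / 214.8333 = 0.390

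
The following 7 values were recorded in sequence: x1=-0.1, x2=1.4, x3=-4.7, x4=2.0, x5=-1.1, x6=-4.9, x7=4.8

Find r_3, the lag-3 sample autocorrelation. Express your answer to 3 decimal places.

0.414

Mean x̄ = (-0.1 + 1.4 − 4.7 + 2.0 − 1.1 − 4.9 + 4.8)/7 = -0.3714
Deviations from mean: 0.2714, 1.7714, -4.3286, 2.3714, -0.7286, -4.5286, 5.1714
Numerator Σ_{t=1}^{4}(x_t−x̄)(x_{t+3}−x̄) = 31.2190
Denominator Σ(x_t−x̄)² = 75.3543
r_3 = 31.2190 / 75.3543 = 0.414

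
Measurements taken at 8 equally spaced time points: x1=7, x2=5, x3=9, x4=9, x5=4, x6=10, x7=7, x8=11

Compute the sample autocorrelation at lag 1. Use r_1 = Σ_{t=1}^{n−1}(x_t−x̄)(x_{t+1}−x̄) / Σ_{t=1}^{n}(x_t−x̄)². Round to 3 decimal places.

-0.411

Mean x̄ = (7 + 5 + 9 + 9 + 4 + 10 + 7 + 11)/8 = 7.7500
Deviations from mean: -0.7500, -2.7500, 1.2500, 1.2500, -3.7500, 2.2500, -0.7500, 3.2500
Σ(x_t−x̄)(x_{t+1}−x̄) = (2.0625) + (-3.4375) + (1.5625) + (-4.6875) + (-8.4375) + (-1.6875) + (-2.4375) = -17.0625
Denominator Σ(x_t−x̄)² = 41.5000
r_1 = -17.0625 / 41.5000 = -0.411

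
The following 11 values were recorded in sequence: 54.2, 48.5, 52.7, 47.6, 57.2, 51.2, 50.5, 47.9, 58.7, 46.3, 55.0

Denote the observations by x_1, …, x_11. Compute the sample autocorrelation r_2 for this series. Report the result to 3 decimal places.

0.314

Mean x̄ = (54.2 + 48.5 + 52.7 + 47.6 + 57.2 + 51.2 + 50.5 + 47.9 + 58.7 + 46.3 + 55.0)/11 = 51.8000
Numerator Σ_{t=1}^{9}(x_t−x̄)(x_{t+2}−x̄) = 53.2800
Denominator Σ(x_t−x̄)² = 169.6200
r_2 = 53.2800 / 169.6200 = 0.314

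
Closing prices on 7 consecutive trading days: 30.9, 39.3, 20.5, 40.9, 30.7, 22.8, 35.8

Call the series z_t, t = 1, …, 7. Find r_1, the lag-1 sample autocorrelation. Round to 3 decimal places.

Mean z̄ = (30.9 + 39.3 + 20.5 + 40.9 + 30.7 + 22.8 + 35.8)/7 = 31.5571
Numerator Σ_{t=1}^{6}(z_t−z̄)(z_{t+1}−z̄) = -231.6647
Denominator Σ(z_t−z̄)² = 365.3571
r_1 = -231.6647 / 365.3571 = -0.634

-0.634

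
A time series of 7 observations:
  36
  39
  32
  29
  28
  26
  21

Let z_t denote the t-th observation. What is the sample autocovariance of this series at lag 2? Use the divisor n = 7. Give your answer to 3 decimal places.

3.015

Mean z̄ = (36 + 39 + 32 + 29 + 28 + 26 + 21)/7 = 30.1429
Deviations: 5.8571, 8.8571, 1.8571, -1.1429, -2.1429, -4.1429, -9.1429
Σ_{t=1}^{5}(z_t−z̄)(z_{t+2}−z̄) = 21.1020
γ_2 = 21.1020 / 7 = 3.015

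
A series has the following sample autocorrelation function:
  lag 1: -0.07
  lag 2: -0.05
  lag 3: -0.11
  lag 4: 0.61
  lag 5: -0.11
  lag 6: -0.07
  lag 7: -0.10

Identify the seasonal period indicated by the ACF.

4

The largest autocorrelation is r_4 = 0.61; the remaining lags stay at or below -0.05.
The dominant spike at lag 4 indicates a seasonal period of 4.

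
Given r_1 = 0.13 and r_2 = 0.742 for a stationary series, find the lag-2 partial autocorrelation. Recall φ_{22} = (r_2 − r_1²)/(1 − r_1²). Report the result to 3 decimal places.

φ_{22} = (r_2 − r_1²) / (1 − r_1²)
r_1² = (0.13)² = 0.0169
Numerator = 0.742 − 0.0169 = 0.7251; denominator = 1 − 0.0169 = 0.9831
φ_{22} = 0.7251 / 0.9831 = 0.738

0.738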